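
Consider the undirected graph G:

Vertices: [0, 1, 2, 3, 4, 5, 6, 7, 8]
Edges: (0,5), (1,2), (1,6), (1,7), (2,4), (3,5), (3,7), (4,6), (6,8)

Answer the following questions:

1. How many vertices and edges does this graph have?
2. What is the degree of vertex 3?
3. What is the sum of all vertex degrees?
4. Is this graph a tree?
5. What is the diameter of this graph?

Count: 9 vertices, 9 edges.
Vertex 3 has neighbors [5, 7], degree = 2.
Handshaking lemma: 2 * 9 = 18.
A tree on 9 vertices has 8 edges. This graph has 9 edges (1 extra). Not a tree.
Diameter (longest shortest path) = 6.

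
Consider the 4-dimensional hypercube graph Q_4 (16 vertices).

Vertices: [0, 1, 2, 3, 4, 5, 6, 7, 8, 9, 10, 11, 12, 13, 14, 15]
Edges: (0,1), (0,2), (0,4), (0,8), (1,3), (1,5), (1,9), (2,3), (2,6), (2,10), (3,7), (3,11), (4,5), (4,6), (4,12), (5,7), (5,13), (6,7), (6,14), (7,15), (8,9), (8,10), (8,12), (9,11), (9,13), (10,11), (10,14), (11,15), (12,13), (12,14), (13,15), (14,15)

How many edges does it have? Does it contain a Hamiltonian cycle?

Q_4 has 16 * 4 / 2 = 32 edges.
Q_4 (d >= 2) always has a Hamiltonian cycle: a 4-bit cyclic Gray code visits every vertex exactly once and returns to the start.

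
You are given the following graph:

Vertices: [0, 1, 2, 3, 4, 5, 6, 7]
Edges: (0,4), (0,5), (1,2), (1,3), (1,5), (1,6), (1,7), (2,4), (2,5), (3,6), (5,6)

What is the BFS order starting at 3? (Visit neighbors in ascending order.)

BFS from vertex 3 (neighbors processed in ascending order):
Visit order: 3, 1, 6, 2, 5, 7, 4, 0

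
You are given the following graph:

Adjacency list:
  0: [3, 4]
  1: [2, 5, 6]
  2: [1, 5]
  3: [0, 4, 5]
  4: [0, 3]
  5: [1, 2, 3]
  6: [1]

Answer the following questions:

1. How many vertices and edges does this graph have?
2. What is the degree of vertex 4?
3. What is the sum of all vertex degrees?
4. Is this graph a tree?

Count: 7 vertices, 8 edges.
Vertex 4 has neighbors [0, 3], degree = 2.
Handshaking lemma: 2 * 8 = 16.
A tree on 7 vertices has 6 edges. This graph has 8 edges (2 extra). Not a tree.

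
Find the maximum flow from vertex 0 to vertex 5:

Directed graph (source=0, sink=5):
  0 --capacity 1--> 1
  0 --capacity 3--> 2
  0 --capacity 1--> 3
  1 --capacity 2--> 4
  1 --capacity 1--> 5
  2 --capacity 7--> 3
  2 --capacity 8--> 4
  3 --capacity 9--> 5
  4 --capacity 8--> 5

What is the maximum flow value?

Computing max flow:
  Flow on (0->1): 1/1
  Flow on (0->2): 3/3
  Flow on (0->3): 1/1
  Flow on (1->5): 1/1
  Flow on (2->3): 3/7
  Flow on (3->5): 4/9
Maximum flow = 5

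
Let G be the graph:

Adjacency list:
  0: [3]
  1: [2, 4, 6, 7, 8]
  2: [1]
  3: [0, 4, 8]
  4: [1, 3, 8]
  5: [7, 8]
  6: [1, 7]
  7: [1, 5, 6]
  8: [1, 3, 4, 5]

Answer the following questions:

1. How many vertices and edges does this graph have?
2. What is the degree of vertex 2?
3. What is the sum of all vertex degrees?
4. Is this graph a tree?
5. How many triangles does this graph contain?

Count: 9 vertices, 12 edges.
Vertex 2 has neighbors [1], degree = 1.
Handshaking lemma: 2 * 12 = 24.
A tree on 9 vertices has 8 edges. This graph has 12 edges (4 extra). Not a tree.
Number of triangles = 3.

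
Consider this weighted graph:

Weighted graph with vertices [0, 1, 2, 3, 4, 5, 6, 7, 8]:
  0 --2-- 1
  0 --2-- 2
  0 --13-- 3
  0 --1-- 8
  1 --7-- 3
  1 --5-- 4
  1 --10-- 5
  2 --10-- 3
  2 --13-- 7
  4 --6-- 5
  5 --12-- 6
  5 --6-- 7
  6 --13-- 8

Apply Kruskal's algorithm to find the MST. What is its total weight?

Applying Kruskal's algorithm (sort edges by weight, add if no cycle):
  Add (0,8) w=1
  Add (0,1) w=2
  Add (0,2) w=2
  Add (1,4) w=5
  Add (4,5) w=6
  Add (5,7) w=6
  Add (1,3) w=7
  Skip (1,5) w=10 (creates cycle)
  Skip (2,3) w=10 (creates cycle)
  Add (5,6) w=12
  Skip (0,3) w=13 (creates cycle)
  Skip (2,7) w=13 (creates cycle)
  Skip (6,8) w=13 (creates cycle)
MST weight = 41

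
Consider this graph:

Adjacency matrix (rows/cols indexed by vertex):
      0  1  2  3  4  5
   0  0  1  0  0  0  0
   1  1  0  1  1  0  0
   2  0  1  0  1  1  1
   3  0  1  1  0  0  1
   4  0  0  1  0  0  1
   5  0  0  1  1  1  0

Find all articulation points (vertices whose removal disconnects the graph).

An articulation point is a vertex whose removal disconnects the graph.
Articulation points: [1]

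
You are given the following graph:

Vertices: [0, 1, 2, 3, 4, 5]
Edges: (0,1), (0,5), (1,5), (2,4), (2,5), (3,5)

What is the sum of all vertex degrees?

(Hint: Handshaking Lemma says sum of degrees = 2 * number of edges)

Count edges: 6 edges.
By Handshaking Lemma: sum of degrees = 2 * 6 = 12.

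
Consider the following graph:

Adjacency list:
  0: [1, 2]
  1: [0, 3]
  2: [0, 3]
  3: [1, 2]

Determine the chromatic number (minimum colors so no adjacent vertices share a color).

The graph has a maximum clique of size 2 (lower bound on chromatic number).
A valid 2-coloring: {0: 0, 1: 1, 2: 1, 3: 0}.
Chromatic number = 2.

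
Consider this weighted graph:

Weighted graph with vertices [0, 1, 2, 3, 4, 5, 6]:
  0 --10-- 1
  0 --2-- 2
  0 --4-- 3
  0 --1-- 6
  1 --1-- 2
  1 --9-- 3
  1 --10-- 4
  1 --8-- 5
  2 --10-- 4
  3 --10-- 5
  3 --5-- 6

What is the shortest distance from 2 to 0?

Using Dijkstra's algorithm from vertex 2:
Shortest path: 2 -> 0
Total weight: 2 = 2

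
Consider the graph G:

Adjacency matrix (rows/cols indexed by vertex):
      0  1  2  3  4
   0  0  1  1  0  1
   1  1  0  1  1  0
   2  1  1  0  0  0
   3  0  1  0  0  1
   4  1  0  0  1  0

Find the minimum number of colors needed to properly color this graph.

The graph has a maximum clique of size 3 (lower bound on chromatic number).
A valid 3-coloring: {0: 0, 1: 1, 2: 2, 3: 0, 4: 1}.
Chromatic number = 3.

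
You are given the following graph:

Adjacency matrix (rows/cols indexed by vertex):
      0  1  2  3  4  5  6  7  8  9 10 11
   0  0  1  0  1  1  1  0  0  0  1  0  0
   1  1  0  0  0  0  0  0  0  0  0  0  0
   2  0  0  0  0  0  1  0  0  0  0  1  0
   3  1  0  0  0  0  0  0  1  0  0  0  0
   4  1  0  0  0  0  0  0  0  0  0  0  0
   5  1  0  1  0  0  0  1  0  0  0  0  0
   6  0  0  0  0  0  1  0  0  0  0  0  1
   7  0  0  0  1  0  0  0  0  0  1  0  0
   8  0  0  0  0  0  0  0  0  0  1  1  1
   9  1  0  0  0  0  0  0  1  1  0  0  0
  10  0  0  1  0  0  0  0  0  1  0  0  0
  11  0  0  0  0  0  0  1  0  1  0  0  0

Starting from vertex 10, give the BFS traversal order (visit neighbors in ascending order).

BFS from vertex 10 (neighbors processed in ascending order):
Visit order: 10, 2, 8, 5, 9, 11, 0, 6, 7, 1, 3, 4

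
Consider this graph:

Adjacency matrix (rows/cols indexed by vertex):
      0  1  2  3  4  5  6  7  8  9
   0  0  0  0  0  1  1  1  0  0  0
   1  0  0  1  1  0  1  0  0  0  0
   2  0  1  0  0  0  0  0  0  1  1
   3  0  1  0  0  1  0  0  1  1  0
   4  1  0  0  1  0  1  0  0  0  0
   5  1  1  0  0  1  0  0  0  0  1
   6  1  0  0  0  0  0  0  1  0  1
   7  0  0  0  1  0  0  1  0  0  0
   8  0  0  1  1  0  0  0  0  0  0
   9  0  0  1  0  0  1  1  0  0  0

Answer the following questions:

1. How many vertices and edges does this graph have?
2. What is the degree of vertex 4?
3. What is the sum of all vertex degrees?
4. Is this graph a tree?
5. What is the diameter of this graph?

Count: 10 vertices, 15 edges.
Vertex 4 has neighbors [0, 3, 5], degree = 3.
Handshaking lemma: 2 * 15 = 30.
A tree on 10 vertices has 9 edges. This graph has 15 edges (6 extra). Not a tree.
Diameter (longest shortest path) = 3.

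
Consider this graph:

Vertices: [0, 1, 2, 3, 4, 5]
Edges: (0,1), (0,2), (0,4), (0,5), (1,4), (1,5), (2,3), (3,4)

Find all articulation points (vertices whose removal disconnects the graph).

No articulation points. The graph is biconnected.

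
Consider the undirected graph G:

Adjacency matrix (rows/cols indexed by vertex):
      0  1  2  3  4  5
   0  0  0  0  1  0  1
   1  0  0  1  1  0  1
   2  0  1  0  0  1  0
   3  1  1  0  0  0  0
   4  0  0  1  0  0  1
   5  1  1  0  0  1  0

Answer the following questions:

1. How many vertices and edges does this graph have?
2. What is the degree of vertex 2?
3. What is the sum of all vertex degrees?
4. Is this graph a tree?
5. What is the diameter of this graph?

Count: 6 vertices, 7 edges.
Vertex 2 has neighbors [1, 4], degree = 2.
Handshaking lemma: 2 * 7 = 14.
A tree on 6 vertices has 5 edges. This graph has 7 edges (2 extra). Not a tree.
Diameter (longest shortest path) = 3.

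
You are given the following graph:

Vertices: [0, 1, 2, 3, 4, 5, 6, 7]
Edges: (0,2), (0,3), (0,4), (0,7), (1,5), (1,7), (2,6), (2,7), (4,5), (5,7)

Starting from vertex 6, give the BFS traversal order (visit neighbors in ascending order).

BFS from vertex 6 (neighbors processed in ascending order):
Visit order: 6, 2, 0, 7, 3, 4, 1, 5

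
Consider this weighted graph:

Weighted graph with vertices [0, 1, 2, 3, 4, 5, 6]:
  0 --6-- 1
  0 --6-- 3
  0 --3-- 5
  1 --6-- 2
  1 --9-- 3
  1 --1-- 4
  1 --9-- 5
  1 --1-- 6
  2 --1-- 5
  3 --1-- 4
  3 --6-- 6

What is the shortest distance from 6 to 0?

Using Dijkstra's algorithm from vertex 6:
Shortest path: 6 -> 1 -> 0
Total weight: 1 + 6 = 7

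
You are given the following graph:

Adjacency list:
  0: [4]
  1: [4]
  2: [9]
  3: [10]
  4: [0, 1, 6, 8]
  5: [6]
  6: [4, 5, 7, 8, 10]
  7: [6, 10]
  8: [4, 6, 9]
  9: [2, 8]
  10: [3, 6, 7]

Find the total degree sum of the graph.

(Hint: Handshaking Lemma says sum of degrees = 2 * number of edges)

Count edges: 12 edges.
By Handshaking Lemma: sum of degrees = 2 * 12 = 24.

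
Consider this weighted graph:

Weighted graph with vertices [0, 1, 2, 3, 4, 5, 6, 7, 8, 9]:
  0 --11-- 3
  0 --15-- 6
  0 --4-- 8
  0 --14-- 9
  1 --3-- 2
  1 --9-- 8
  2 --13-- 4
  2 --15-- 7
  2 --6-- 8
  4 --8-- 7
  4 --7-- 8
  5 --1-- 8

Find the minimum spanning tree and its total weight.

Applying Kruskal's algorithm (sort edges by weight, add if no cycle):
  Add (5,8) w=1
  Add (1,2) w=3
  Add (0,8) w=4
  Add (2,8) w=6
  Add (4,8) w=7
  Add (4,7) w=8
  Skip (1,8) w=9 (creates cycle)
  Add (0,3) w=11
  Skip (2,4) w=13 (creates cycle)
  Add (0,9) w=14
  Add (0,6) w=15
  Skip (2,7) w=15 (creates cycle)
MST weight = 69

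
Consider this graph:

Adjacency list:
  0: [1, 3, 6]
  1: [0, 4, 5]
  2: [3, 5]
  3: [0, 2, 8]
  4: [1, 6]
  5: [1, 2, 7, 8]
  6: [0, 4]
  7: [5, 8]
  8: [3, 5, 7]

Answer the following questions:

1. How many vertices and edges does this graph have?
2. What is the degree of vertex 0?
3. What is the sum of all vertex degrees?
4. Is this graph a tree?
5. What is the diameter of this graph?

Count: 9 vertices, 12 edges.
Vertex 0 has neighbors [1, 3, 6], degree = 3.
Handshaking lemma: 2 * 12 = 24.
A tree on 9 vertices has 8 edges. This graph has 12 edges (4 extra). Not a tree.
Diameter (longest shortest path) = 4.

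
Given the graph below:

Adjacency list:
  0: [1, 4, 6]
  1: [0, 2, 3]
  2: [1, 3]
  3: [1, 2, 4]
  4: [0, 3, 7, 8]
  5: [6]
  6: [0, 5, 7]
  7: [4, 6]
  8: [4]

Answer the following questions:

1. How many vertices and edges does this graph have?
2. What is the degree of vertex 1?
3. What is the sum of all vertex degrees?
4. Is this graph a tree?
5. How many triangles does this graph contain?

Count: 9 vertices, 11 edges.
Vertex 1 has neighbors [0, 2, 3], degree = 3.
Handshaking lemma: 2 * 11 = 22.
A tree on 9 vertices has 8 edges. This graph has 11 edges (3 extra). Not a tree.
Number of triangles = 1.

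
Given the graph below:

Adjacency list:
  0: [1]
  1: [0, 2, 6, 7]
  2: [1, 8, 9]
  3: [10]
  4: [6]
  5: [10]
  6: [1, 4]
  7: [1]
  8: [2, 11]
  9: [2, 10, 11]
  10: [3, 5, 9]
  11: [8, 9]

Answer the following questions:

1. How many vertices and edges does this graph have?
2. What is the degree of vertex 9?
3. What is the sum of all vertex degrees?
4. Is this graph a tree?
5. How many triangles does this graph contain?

Count: 12 vertices, 12 edges.
Vertex 9 has neighbors [2, 10, 11], degree = 3.
Handshaking lemma: 2 * 12 = 24.
A tree on 12 vertices has 11 edges. This graph has 12 edges (1 extra). Not a tree.
Number of triangles = 0.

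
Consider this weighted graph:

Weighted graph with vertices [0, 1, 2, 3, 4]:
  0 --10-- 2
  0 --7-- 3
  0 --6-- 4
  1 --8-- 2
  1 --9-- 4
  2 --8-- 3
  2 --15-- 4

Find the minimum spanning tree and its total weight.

Applying Kruskal's algorithm (sort edges by weight, add if no cycle):
  Add (0,4) w=6
  Add (0,3) w=7
  Add (1,2) w=8
  Add (2,3) w=8
  Skip (1,4) w=9 (creates cycle)
  Skip (0,2) w=10 (creates cycle)
  Skip (2,4) w=15 (creates cycle)
MST weight = 29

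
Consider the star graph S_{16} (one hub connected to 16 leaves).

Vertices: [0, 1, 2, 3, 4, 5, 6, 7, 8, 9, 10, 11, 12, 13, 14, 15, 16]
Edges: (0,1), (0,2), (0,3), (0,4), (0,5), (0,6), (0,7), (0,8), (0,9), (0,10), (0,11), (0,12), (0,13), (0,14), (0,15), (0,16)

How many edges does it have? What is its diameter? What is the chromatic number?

Star graph S_{16}: the hub connects to all 16 leaves.
Edges = 16.
Diameter = 2 (any leaf to hub is 1, leaf to leaf through hub is 2).
Star graphs are bipartite (hub vs leaves), so chromatic number = 2.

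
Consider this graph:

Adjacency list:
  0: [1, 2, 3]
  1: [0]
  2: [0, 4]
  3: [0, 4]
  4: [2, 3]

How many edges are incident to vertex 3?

Vertex 3 has neighbors [0, 4], so deg(3) = 2.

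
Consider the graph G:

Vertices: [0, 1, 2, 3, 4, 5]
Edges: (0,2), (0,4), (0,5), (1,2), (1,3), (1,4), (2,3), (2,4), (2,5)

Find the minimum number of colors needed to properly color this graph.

The graph has a maximum clique of size 3 (lower bound on chromatic number).
A valid 3-coloring: {0: 1, 1: 1, 2: 0, 3: 2, 4: 2, 5: 2}.
Chromatic number = 3.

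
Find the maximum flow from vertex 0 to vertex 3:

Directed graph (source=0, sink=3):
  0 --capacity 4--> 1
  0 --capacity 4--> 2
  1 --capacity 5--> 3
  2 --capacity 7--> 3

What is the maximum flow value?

Computing max flow:
  Flow on (0->1): 4/4
  Flow on (0->2): 4/4
  Flow on (1->3): 4/5
  Flow on (2->3): 4/7
Maximum flow = 8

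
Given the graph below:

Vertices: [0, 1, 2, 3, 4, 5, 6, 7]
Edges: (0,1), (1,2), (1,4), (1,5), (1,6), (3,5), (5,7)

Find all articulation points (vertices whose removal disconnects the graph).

An articulation point is a vertex whose removal disconnects the graph.
Articulation points: [1, 5]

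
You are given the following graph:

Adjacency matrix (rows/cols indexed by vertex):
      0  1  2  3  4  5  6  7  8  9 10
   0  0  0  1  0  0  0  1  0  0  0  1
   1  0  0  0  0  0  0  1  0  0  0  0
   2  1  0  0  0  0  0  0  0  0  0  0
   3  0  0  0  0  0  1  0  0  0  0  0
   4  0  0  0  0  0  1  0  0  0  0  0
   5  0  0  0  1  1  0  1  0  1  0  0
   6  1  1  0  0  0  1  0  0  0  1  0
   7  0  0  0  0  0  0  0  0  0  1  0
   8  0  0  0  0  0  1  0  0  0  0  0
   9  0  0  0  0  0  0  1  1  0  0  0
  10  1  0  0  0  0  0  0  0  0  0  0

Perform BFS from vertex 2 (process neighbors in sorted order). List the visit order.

BFS from vertex 2 (neighbors processed in ascending order):
Visit order: 2, 0, 6, 10, 1, 5, 9, 3, 4, 8, 7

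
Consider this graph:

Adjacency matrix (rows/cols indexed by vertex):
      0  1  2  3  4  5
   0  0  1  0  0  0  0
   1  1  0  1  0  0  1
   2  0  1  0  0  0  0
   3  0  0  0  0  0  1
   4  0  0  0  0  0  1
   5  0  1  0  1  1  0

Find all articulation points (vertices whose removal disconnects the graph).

An articulation point is a vertex whose removal disconnects the graph.
Articulation points: [1, 5]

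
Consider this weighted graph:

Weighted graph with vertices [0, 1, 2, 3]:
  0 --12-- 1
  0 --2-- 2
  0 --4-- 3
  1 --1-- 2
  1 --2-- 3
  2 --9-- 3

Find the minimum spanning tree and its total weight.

Applying Kruskal's algorithm (sort edges by weight, add if no cycle):
  Add (1,2) w=1
  Add (0,2) w=2
  Add (1,3) w=2
  Skip (0,3) w=4 (creates cycle)
  Skip (2,3) w=9 (creates cycle)
  Skip (0,1) w=12 (creates cycle)
MST weight = 5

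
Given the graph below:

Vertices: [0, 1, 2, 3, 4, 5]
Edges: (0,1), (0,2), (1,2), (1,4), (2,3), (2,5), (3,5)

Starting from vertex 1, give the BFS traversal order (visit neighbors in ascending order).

BFS from vertex 1 (neighbors processed in ascending order):
Visit order: 1, 0, 2, 4, 3, 5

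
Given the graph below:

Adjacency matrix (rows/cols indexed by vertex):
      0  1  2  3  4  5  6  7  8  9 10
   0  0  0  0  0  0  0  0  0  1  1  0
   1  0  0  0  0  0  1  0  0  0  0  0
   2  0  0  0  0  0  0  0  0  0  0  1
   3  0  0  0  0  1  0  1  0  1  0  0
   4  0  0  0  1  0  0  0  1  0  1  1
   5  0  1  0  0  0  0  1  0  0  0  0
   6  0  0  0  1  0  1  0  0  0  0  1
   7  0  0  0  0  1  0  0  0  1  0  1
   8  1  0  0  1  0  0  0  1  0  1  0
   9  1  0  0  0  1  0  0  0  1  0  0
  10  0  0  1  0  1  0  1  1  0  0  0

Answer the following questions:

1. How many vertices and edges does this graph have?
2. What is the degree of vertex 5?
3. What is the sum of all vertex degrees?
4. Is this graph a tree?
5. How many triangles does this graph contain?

Count: 11 vertices, 15 edges.
Vertex 5 has neighbors [1, 6], degree = 2.
Handshaking lemma: 2 * 15 = 30.
A tree on 11 vertices has 10 edges. This graph has 15 edges (5 extra). Not a tree.
Number of triangles = 2.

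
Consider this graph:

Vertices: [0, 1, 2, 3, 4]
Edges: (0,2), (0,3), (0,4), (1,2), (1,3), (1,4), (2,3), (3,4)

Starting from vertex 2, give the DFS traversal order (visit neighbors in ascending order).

DFS from vertex 2 (neighbors processed in ascending order):
Visit order: 2, 0, 3, 1, 4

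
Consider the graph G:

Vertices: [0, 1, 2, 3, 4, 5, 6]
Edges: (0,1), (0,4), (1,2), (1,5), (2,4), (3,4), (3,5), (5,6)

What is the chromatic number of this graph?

The graph has a maximum clique of size 2 (lower bound on chromatic number).
A valid 3-coloring: {0: 1, 1: 0, 2: 1, 3: 2, 4: 0, 5: 1, 6: 0}.
No proper 2-coloring exists (verified by exhaustive search).
Chromatic number = 3.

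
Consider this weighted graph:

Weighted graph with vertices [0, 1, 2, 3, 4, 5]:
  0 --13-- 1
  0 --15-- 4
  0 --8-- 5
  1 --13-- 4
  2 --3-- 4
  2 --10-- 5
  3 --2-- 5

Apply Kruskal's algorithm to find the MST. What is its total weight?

Applying Kruskal's algorithm (sort edges by weight, add if no cycle):
  Add (3,5) w=2
  Add (2,4) w=3
  Add (0,5) w=8
  Add (2,5) w=10
  Add (0,1) w=13
  Skip (1,4) w=13 (creates cycle)
  Skip (0,4) w=15 (creates cycle)
MST weight = 36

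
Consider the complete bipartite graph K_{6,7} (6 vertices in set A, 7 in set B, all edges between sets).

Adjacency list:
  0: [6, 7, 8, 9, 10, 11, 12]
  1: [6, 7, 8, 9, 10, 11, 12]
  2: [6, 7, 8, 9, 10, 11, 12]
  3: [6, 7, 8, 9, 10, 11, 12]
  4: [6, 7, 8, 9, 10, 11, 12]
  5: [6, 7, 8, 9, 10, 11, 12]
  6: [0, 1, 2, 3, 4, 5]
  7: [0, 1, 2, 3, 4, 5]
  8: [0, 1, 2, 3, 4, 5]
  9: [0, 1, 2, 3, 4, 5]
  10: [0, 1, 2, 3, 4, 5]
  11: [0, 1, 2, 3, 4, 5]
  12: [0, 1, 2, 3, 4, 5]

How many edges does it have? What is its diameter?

K_{6,7} has 6 * 7 = 42 edges.
Any vertex reaches any opposite-side vertex in 1 step; same-side vertices reach in 2 steps via any opposite-side vertex.
Diameter = 2.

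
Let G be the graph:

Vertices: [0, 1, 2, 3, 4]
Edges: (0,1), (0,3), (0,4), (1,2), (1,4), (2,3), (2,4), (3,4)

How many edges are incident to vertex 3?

Vertex 3 has neighbors [0, 2, 4], so deg(3) = 3.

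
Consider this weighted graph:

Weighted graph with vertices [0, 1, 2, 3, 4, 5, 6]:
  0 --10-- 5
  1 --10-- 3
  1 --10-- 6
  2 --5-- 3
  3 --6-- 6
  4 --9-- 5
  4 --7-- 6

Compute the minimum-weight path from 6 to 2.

Using Dijkstra's algorithm from vertex 6:
Shortest path: 6 -> 3 -> 2
Total weight: 6 + 5 = 11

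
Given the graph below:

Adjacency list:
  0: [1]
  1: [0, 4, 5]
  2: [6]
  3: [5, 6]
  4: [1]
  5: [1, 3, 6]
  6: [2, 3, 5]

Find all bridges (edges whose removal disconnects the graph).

A bridge is an edge whose removal increases the number of connected components.
Bridges found: (0,1), (1,4), (1,5), (2,6)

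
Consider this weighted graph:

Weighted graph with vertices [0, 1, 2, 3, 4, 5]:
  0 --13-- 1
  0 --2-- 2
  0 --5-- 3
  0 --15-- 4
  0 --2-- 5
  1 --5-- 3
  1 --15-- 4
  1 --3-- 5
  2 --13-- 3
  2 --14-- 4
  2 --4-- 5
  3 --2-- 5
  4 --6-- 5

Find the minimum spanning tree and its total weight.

Applying Kruskal's algorithm (sort edges by weight, add if no cycle):
  Add (0,2) w=2
  Add (0,5) w=2
  Add (3,5) w=2
  Add (1,5) w=3
  Skip (2,5) w=4 (creates cycle)
  Skip (0,3) w=5 (creates cycle)
  Skip (1,3) w=5 (creates cycle)
  Add (4,5) w=6
  Skip (0,1) w=13 (creates cycle)
  Skip (2,3) w=13 (creates cycle)
  Skip (2,4) w=14 (creates cycle)
  Skip (0,4) w=15 (creates cycle)
  Skip (1,4) w=15 (creates cycle)
MST weight = 15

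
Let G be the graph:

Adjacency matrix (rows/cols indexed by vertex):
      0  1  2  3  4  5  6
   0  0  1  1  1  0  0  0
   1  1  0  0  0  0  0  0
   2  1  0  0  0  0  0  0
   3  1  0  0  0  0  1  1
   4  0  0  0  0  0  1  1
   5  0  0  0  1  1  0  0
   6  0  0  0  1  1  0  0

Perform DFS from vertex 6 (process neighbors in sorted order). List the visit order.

DFS from vertex 6 (neighbors processed in ascending order):
Visit order: 6, 3, 0, 1, 2, 5, 4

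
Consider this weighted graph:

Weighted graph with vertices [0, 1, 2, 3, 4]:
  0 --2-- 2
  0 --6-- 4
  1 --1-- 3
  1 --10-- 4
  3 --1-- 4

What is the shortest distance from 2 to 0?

Using Dijkstra's algorithm from vertex 2:
Shortest path: 2 -> 0
Total weight: 2 = 2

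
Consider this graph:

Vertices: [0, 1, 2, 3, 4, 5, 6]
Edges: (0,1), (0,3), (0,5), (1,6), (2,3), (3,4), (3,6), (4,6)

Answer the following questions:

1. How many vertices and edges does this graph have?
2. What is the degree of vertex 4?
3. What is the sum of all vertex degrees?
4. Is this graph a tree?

Count: 7 vertices, 8 edges.
Vertex 4 has neighbors [3, 6], degree = 2.
Handshaking lemma: 2 * 8 = 16.
A tree on 7 vertices has 6 edges. This graph has 8 edges (2 extra). Not a tree.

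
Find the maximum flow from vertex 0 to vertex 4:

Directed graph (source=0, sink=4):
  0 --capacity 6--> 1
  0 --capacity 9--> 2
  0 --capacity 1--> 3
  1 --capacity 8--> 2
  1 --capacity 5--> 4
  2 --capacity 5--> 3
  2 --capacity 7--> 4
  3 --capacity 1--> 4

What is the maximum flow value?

Computing max flow:
  Flow on (0->1): 6/6
  Flow on (0->2): 6/9
  Flow on (0->3): 1/1
  Flow on (1->2): 1/8
  Flow on (1->4): 5/5
  Flow on (2->4): 7/7
  Flow on (3->4): 1/1
Maximum flow = 13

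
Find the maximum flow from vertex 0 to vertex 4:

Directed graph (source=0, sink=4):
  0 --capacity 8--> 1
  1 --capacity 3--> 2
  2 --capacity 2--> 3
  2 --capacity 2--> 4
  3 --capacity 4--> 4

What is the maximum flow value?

Computing max flow:
  Flow on (0->1): 3/8
  Flow on (1->2): 3/3
  Flow on (2->3): 1/2
  Flow on (2->4): 2/2
  Flow on (3->4): 1/4
Maximum flow = 3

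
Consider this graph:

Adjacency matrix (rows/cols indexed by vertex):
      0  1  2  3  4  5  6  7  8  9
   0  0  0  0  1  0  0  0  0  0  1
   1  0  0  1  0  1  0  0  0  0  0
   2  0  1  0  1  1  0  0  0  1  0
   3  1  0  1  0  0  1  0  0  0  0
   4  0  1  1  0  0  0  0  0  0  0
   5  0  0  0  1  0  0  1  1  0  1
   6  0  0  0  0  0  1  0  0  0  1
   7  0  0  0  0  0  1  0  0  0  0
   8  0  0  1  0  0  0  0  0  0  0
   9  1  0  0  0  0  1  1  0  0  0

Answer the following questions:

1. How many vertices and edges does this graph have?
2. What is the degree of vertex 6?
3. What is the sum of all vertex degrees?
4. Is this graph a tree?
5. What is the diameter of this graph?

Count: 10 vertices, 12 edges.
Vertex 6 has neighbors [5, 9], degree = 2.
Handshaking lemma: 2 * 12 = 24.
A tree on 10 vertices has 9 edges. This graph has 12 edges (3 extra). Not a tree.
Diameter (longest shortest path) = 4.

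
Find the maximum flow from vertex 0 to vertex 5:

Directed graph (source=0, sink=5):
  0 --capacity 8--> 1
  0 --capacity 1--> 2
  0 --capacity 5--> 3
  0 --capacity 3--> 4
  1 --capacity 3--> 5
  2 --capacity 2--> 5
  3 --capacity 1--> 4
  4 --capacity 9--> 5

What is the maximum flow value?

Computing max flow:
  Flow on (0->1): 3/8
  Flow on (0->2): 1/1
  Flow on (0->3): 1/5
  Flow on (0->4): 3/3
  Flow on (1->5): 3/3
  Flow on (2->5): 1/2
  Flow on (3->4): 1/1
  Flow on (4->5): 4/9
Maximum flow = 8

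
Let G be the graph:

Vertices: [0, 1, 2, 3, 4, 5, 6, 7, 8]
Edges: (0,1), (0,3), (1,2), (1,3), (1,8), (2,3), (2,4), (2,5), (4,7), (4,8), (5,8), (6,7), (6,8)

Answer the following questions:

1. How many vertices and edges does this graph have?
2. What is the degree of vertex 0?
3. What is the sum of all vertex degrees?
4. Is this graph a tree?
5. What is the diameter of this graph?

Count: 9 vertices, 13 edges.
Vertex 0 has neighbors [1, 3], degree = 2.
Handshaking lemma: 2 * 13 = 26.
A tree on 9 vertices has 8 edges. This graph has 13 edges (5 extra). Not a tree.
Diameter (longest shortest path) = 4.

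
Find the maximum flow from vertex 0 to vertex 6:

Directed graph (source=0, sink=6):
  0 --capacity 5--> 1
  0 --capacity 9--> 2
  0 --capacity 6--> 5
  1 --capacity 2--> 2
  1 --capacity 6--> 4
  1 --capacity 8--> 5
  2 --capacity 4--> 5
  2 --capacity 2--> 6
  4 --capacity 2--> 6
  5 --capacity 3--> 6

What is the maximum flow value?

Computing max flow:
  Flow on (0->1): 2/5
  Flow on (0->2): 5/9
  Flow on (1->4): 2/6
  Flow on (2->5): 3/4
  Flow on (2->6): 2/2
  Flow on (4->6): 2/2
  Flow on (5->6): 3/3
Maximum flow = 7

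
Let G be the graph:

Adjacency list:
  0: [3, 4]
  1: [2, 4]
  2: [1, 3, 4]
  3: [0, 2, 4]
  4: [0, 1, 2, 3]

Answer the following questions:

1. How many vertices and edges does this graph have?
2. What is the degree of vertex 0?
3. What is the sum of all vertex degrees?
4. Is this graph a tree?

Count: 5 vertices, 7 edges.
Vertex 0 has neighbors [3, 4], degree = 2.
Handshaking lemma: 2 * 7 = 14.
A tree on 5 vertices has 4 edges. This graph has 7 edges (3 extra). Not a tree.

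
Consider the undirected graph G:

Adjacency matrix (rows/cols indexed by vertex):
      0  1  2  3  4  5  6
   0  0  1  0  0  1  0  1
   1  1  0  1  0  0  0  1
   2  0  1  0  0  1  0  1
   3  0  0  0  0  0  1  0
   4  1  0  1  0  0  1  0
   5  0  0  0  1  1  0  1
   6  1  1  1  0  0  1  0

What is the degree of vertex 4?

Vertex 4 has neighbors [0, 2, 5], so deg(4) = 3.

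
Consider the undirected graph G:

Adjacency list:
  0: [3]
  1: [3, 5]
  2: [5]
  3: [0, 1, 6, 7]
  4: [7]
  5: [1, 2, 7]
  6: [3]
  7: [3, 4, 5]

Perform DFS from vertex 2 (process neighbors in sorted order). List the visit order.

DFS from vertex 2 (neighbors processed in ascending order):
Visit order: 2, 5, 1, 3, 0, 6, 7, 4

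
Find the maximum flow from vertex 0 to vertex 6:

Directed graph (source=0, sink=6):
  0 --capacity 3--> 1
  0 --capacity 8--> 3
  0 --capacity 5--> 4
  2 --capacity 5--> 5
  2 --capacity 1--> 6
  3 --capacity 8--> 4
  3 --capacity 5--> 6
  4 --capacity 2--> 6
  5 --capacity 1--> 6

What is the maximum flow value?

Computing max flow:
  Flow on (0->3): 5/8
  Flow on (0->4): 2/5
  Flow on (3->6): 5/5
  Flow on (4->6): 2/2
Maximum flow = 7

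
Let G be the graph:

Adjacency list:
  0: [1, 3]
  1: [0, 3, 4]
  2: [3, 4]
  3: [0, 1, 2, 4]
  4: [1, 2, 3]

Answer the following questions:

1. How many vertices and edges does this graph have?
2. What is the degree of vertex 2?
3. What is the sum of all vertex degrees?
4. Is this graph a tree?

Count: 5 vertices, 7 edges.
Vertex 2 has neighbors [3, 4], degree = 2.
Handshaking lemma: 2 * 7 = 14.
A tree on 5 vertices has 4 edges. This graph has 7 edges (3 extra). Not a tree.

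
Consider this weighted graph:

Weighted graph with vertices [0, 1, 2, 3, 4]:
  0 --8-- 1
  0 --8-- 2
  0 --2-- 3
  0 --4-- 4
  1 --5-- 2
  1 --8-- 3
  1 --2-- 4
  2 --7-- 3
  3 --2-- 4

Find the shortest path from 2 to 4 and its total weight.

Using Dijkstra's algorithm from vertex 2:
Shortest path: 2 -> 1 -> 4
Total weight: 5 + 2 = 7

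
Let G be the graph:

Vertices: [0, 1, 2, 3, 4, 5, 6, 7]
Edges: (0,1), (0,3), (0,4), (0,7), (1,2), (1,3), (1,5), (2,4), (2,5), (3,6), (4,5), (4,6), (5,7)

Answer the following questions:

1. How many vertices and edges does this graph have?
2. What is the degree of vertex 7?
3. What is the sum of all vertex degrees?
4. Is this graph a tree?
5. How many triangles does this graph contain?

Count: 8 vertices, 13 edges.
Vertex 7 has neighbors [0, 5], degree = 2.
Handshaking lemma: 2 * 13 = 26.
A tree on 8 vertices has 7 edges. This graph has 13 edges (6 extra). Not a tree.
Number of triangles = 3.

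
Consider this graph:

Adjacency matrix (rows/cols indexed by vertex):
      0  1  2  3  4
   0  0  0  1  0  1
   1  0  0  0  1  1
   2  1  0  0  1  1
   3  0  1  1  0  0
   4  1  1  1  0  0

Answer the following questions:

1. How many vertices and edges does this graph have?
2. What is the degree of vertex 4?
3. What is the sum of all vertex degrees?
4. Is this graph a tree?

Count: 5 vertices, 6 edges.
Vertex 4 has neighbors [0, 1, 2], degree = 3.
Handshaking lemma: 2 * 6 = 12.
A tree on 5 vertices has 4 edges. This graph has 6 edges (2 extra). Not a tree.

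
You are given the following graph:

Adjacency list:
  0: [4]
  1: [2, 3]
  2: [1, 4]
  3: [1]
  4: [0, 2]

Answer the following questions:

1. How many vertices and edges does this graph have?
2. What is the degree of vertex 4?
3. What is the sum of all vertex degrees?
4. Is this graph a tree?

Count: 5 vertices, 4 edges.
Vertex 4 has neighbors [0, 2], degree = 2.
Handshaking lemma: 2 * 4 = 8.
A graph is a tree iff it is connected and has exactly n-1 edges. This graph is connected (all 5 vertices in one component) and has 5-1 = 4 edges. It is a tree.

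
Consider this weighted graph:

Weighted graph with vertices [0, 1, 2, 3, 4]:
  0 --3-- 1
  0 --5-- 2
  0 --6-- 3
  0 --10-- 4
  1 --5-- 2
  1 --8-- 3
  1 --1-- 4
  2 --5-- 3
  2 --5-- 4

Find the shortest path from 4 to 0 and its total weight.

Using Dijkstra's algorithm from vertex 4:
Shortest path: 4 -> 1 -> 0
Total weight: 1 + 3 = 4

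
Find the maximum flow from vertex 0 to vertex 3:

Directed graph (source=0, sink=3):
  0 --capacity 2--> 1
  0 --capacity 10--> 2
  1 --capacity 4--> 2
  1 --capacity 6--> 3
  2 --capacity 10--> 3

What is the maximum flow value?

Computing max flow:
  Flow on (0->1): 2/2
  Flow on (0->2): 10/10
  Flow on (1->3): 2/6
  Flow on (2->3): 10/10
Maximum flow = 12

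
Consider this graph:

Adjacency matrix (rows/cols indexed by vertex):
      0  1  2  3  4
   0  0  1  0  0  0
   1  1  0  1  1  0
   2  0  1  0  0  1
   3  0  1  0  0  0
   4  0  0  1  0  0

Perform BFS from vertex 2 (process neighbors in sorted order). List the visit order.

BFS from vertex 2 (neighbors processed in ascending order):
Visit order: 2, 1, 4, 0, 3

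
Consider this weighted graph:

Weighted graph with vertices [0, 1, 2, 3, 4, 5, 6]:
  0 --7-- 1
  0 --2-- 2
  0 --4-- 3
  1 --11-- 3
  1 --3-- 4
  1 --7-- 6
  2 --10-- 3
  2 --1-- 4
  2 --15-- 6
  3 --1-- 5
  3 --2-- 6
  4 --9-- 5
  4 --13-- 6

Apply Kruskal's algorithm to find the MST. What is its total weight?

Applying Kruskal's algorithm (sort edges by weight, add if no cycle):
  Add (2,4) w=1
  Add (3,5) w=1
  Add (0,2) w=2
  Add (3,6) w=2
  Add (1,4) w=3
  Add (0,3) w=4
  Skip (0,1) w=7 (creates cycle)
  Skip (1,6) w=7 (creates cycle)
  Skip (4,5) w=9 (creates cycle)
  Skip (2,3) w=10 (creates cycle)
  Skip (1,3) w=11 (creates cycle)
  Skip (4,6) w=13 (creates cycle)
  Skip (2,6) w=15 (creates cycle)
MST weight = 13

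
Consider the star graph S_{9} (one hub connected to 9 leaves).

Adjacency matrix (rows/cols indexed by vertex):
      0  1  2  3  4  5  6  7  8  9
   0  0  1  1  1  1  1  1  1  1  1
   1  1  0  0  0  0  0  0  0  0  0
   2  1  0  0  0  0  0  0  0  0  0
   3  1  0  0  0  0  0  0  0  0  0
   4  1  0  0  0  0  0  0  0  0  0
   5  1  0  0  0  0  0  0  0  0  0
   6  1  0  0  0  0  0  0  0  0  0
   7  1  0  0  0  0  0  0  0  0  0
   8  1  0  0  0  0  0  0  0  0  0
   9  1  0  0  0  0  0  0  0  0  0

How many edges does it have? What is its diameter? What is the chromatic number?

Star graph S_{9}: the hub connects to all 9 leaves.
Edges = 9.
Diameter = 2 (any leaf to hub is 1, leaf to leaf through hub is 2).
Star graphs are bipartite (hub vs leaves), so chromatic number = 2.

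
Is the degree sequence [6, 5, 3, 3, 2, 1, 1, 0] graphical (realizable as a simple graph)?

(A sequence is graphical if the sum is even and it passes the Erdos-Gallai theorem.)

Sum of degrees = 21. Sum is odd, so the sequence is NOT graphical.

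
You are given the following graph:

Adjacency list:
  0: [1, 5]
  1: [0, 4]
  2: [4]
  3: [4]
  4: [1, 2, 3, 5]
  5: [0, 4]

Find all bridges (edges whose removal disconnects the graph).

A bridge is an edge whose removal increases the number of connected components.
Bridges found: (2,4), (3,4)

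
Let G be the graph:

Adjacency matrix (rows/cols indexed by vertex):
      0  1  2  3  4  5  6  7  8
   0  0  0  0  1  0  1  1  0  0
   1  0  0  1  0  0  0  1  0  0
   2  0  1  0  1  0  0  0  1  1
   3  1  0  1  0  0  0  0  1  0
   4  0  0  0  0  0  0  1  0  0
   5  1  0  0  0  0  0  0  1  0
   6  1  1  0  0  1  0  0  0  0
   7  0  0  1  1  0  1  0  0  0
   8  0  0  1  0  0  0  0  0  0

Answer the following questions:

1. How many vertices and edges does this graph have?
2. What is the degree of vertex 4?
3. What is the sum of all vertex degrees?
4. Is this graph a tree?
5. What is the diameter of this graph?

Count: 9 vertices, 11 edges.
Vertex 4 has neighbors [6], degree = 1.
Handshaking lemma: 2 * 11 = 22.
A tree on 9 vertices has 8 edges. This graph has 11 edges (3 extra). Not a tree.
Diameter (longest shortest path) = 4.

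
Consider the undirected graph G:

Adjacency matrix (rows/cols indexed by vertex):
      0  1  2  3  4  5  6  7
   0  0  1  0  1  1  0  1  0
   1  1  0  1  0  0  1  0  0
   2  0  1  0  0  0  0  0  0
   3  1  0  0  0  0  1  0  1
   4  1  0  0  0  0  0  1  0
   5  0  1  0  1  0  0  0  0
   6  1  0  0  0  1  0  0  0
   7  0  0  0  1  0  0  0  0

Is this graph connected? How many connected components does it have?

Checking connectivity: the graph has 1 connected component(s).
All vertices are reachable from each other. The graph IS connected.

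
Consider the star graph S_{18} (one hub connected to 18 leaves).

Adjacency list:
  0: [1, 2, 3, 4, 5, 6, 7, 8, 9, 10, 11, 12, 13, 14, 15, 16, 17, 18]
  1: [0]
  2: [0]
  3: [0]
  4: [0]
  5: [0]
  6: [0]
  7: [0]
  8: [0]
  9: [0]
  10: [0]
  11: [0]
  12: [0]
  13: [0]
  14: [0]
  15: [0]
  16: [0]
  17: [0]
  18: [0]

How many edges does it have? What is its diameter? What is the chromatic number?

Star graph S_{18}: the hub connects to all 18 leaves.
Edges = 18.
Diameter = 2 (any leaf to hub is 1, leaf to leaf through hub is 2).
Star graphs are bipartite (hub vs leaves), so chromatic number = 2.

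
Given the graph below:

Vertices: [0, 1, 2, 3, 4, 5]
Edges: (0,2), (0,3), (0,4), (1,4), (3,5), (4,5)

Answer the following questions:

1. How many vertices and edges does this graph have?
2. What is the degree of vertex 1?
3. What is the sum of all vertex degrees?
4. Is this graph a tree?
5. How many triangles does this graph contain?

Count: 6 vertices, 6 edges.
Vertex 1 has neighbors [4], degree = 1.
Handshaking lemma: 2 * 6 = 12.
A tree on 6 vertices has 5 edges. This graph has 6 edges (1 extra). Not a tree.
Number of triangles = 0.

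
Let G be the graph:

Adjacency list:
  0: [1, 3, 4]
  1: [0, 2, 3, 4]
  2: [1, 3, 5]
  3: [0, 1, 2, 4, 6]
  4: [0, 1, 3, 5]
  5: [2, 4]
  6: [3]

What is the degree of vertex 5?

Vertex 5 has neighbors [2, 4], so deg(5) = 2.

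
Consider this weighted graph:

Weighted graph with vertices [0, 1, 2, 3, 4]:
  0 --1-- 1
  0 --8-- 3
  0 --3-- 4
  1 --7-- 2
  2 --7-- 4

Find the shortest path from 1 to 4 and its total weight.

Using Dijkstra's algorithm from vertex 1:
Shortest path: 1 -> 0 -> 4
Total weight: 1 + 3 = 4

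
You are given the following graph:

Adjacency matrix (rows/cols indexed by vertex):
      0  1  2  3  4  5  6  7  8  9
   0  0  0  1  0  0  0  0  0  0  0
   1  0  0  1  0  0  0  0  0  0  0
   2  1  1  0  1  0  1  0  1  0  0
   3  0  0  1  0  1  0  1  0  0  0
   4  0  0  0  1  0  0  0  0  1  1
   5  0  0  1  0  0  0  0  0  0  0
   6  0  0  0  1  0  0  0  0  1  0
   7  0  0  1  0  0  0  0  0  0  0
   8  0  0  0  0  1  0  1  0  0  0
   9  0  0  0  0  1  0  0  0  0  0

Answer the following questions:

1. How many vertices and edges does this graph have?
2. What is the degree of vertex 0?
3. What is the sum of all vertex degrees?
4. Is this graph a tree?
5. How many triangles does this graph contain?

Count: 10 vertices, 10 edges.
Vertex 0 has neighbors [2], degree = 1.
Handshaking lemma: 2 * 10 = 20.
A tree on 10 vertices has 9 edges. This graph has 10 edges (1 extra). Not a tree.
Number of triangles = 0.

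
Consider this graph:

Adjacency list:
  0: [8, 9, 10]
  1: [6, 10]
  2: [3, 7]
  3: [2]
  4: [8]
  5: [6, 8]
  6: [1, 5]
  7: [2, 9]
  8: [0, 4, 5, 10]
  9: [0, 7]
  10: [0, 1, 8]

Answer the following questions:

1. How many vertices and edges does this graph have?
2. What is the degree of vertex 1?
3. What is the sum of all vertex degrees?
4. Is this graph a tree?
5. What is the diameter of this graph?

Count: 11 vertices, 12 edges.
Vertex 1 has neighbors [6, 10], degree = 2.
Handshaking lemma: 2 * 12 = 24.
A tree on 11 vertices has 10 edges. This graph has 12 edges (2 extra). Not a tree.
Diameter (longest shortest path) = 7.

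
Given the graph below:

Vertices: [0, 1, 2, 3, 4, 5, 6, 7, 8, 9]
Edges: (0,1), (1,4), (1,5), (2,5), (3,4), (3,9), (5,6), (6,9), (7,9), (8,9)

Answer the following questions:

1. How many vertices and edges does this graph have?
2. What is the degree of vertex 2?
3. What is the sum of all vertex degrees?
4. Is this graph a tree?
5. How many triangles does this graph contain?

Count: 10 vertices, 10 edges.
Vertex 2 has neighbors [5], degree = 1.
Handshaking lemma: 2 * 10 = 20.
A tree on 10 vertices has 9 edges. This graph has 10 edges (1 extra). Not a tree.
Number of triangles = 0.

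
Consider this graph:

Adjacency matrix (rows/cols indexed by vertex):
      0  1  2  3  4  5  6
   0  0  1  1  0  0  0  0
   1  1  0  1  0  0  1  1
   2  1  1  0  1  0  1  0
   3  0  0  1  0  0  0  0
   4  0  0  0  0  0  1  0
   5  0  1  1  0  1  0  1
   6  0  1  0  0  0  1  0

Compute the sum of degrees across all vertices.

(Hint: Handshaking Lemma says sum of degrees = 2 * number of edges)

Count edges: 9 edges.
By Handshaking Lemma: sum of degrees = 2 * 9 = 18.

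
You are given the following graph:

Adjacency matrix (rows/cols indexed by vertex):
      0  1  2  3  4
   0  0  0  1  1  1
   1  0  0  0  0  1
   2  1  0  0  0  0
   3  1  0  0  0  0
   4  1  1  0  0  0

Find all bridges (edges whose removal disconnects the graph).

A bridge is an edge whose removal increases the number of connected components.
Bridges found: (0,2), (0,3), (0,4), (1,4)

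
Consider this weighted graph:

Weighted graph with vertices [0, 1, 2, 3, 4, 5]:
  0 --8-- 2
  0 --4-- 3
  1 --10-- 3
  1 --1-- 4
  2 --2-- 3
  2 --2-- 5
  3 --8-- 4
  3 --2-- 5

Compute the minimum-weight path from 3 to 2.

Using Dijkstra's algorithm from vertex 3:
Shortest path: 3 -> 2
Total weight: 2 = 2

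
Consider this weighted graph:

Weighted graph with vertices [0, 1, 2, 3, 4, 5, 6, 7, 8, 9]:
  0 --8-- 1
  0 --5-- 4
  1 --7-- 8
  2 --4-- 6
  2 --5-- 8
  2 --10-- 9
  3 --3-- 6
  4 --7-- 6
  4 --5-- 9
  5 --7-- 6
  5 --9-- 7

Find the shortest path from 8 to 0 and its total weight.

Using Dijkstra's algorithm from vertex 8:
Shortest path: 8 -> 1 -> 0
Total weight: 7 + 8 = 15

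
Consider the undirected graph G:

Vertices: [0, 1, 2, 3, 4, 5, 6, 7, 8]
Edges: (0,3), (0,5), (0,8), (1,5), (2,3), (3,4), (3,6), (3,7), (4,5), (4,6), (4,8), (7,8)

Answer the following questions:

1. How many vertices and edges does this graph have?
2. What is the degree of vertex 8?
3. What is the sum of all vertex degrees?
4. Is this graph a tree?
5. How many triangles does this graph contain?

Count: 9 vertices, 12 edges.
Vertex 8 has neighbors [0, 4, 7], degree = 3.
Handshaking lemma: 2 * 12 = 24.
A tree on 9 vertices has 8 edges. This graph has 12 edges (4 extra). Not a tree.
Number of triangles = 1.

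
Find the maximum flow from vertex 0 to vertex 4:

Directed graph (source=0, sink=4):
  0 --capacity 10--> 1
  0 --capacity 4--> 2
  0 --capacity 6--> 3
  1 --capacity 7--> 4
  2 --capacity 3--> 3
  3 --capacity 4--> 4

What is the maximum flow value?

Computing max flow:
  Flow on (0->1): 7/10
  Flow on (0->2): 3/4
  Flow on (0->3): 1/6
  Flow on (1->4): 7/7
  Flow on (2->3): 3/3
  Flow on (3->4): 4/4
Maximum flow = 11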